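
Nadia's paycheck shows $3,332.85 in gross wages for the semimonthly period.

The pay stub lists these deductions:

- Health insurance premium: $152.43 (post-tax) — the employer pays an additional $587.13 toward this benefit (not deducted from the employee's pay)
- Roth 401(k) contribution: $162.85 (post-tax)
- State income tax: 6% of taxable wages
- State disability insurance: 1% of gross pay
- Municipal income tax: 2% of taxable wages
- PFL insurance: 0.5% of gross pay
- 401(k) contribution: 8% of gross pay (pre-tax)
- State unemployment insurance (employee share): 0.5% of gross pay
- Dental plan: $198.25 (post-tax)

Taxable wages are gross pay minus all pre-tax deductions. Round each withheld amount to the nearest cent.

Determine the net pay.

$2,240.75

401(k) contribution: $3,332.85 × 0.08 = $266.63
Taxable wages = $3,332.85 − $266.63 = $3,066.22
Municipal income tax: $3,066.22 × 0.02 = $61.32
State income tax: $3,066.22 × 0.06 = $183.97
PFL insurance: $3,332.85 × 0.005 = $16.66
State disability insurance: $3,332.85 × 0.01 = $33.33
State unemployment insurance (employee share): $3,332.85 × 0.005 = $16.66
Roth 401(k) contribution: $162.85
Dental plan: $198.25
Health insurance premium: $152.43
(Employer's $587.13 toward health insurance premium is not withheld from the employee.)
Total deductions = $266.63 + $61.32 + $183.97 + $16.66 + $33.33 + $16.66 + $162.85 + $198.25 + $152.43 = $1,092.10
Net pay = $3,332.85 − $1,092.10 = $2,240.75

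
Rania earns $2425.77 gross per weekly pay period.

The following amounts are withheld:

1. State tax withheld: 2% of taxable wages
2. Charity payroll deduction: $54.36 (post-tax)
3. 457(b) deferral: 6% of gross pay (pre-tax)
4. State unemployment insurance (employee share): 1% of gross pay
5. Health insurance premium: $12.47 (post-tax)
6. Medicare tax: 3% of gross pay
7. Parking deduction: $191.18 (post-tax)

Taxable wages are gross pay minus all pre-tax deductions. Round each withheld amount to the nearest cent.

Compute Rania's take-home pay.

$1879.58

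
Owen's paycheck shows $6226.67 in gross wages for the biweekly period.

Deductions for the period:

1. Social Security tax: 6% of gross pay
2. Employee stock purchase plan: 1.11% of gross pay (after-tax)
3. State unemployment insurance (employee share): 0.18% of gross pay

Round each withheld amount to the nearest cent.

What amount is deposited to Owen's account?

Social Security tax: $6226.67 × 0.06 = $373.60
State unemployment insurance (employee share): $6226.67 × 0.0018 = $11.21
Employee stock purchase plan: $6226.67 × 0.0111 = $69.12
Total deductions = $373.60 + $11.21 + $69.12 = $453.93
Net pay = $6226.67 − $453.93 = $5772.74

$5772.74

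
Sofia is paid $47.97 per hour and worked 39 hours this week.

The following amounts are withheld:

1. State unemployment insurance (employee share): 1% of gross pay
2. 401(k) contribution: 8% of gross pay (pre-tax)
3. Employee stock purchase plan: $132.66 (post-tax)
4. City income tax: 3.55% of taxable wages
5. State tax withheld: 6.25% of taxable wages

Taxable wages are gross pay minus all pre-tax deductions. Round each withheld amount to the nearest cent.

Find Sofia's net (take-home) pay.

$1,401.12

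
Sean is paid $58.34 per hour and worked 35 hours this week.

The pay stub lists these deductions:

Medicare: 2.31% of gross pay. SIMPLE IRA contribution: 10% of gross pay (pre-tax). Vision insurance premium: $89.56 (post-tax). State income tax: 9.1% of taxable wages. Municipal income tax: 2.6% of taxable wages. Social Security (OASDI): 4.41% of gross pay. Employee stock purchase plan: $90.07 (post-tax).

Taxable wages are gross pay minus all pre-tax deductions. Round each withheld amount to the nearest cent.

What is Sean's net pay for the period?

Gross pay: 35 × $58.34 = $2,041.90
SIMPLE IRA contribution: $2,041.90 × 0.1 = $204.19
Taxable wages = $2,041.90 − $204.19 = $1,837.71
State income tax: $1,837.71 × 0.091 = $167.23
Municipal income tax: $1,837.71 × 0.026 = $47.78
Social Security (OASDI): $2,041.90 × 0.0441 = $90.05
Medicare: $2,041.90 × 0.0231 = $47.17
Employee stock purchase plan: $90.07
Vision insurance premium: $89.56
Total deductions = $204.19 + $167.23 + $47.78 + $90.05 + $47.17 + $90.07 + $89.56 = $736.05
Net pay = $2,041.90 − $736.05 = $1,305.85

$1,305.85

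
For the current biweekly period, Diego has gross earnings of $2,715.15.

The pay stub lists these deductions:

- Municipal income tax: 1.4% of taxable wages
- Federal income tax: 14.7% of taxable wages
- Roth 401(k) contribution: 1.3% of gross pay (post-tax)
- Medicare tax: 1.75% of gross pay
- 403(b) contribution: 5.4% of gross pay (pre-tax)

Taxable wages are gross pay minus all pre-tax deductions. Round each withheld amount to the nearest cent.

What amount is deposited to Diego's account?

403(b) contribution: $2,715.15 × 0.054 = $146.62
Taxable wages = $2,715.15 − $146.62 = $2,568.53
Municipal income tax: $2,568.53 × 0.014 = $35.96
Federal income tax: $2,568.53 × 0.147 = $377.57
Medicare tax: $2,715.15 × 0.0175 = $47.52
Roth 401(k) contribution: $2,715.15 × 0.013 = $35.30
Total deductions = $146.62 + $35.96 + $377.57 + $47.52 + $35.30 = $642.97
Net pay = $2,715.15 − $642.97 = $2,072.18

$2,072.18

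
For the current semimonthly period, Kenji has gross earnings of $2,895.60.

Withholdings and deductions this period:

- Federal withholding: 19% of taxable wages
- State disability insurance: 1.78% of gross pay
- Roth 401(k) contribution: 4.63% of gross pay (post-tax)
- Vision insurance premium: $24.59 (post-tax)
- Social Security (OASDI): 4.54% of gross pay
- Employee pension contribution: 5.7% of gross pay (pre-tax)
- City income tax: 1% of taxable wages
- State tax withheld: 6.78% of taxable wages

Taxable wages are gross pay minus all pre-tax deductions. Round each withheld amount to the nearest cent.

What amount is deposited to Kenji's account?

Employee pension contribution: $2,895.60 × 0.057 = $165.05
Taxable wages = $2,895.60 − $165.05 = $2,730.55
State tax withheld: $2,730.55 × 0.0678 = $185.13
City income tax: $2,730.55 × 0.01 = $27.31
Federal withholding: $2,730.55 × 0.19 = $518.80
Social Security (OASDI): $2,895.60 × 0.0454 = $131.46
State disability insurance: $2,895.60 × 0.0178 = $51.54
Vision insurance premium: $24.59
Roth 401(k) contribution: $2,895.60 × 0.0463 = $134.07
Total deductions = $165.05 + $185.13 + $27.31 + $518.80 + $131.46 + $51.54 + $24.59 + $134.07 = $1,237.95
Net pay = $2,895.60 − $1,237.95 = $1,657.65

$1,657.65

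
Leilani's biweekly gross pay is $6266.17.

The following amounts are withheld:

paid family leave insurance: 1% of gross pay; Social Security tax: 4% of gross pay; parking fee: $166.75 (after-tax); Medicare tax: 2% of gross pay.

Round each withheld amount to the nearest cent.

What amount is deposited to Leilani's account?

Medicare tax: $6266.17 × 0.02 = $125.32
Paid family leave insurance: $6266.17 × 0.01 = $62.66
Social Security tax: $6266.17 × 0.04 = $250.65
Parking fee: $166.75
Total deductions = $125.32 + $62.66 + $250.65 + $166.75 = $605.38
Net pay = $6266.17 − $605.38 = $5660.79

$5660.79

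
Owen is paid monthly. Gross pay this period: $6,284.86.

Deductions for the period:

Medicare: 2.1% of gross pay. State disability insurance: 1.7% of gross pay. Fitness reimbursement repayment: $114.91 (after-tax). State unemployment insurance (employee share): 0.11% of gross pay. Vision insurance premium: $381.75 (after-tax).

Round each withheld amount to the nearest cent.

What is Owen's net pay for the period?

Medicare: $6,284.86 × 0.021 = $131.98
State unemployment insurance (employee share): $6,284.86 × 0.0011 = $6.91
State disability insurance: $6,284.86 × 0.017 = $106.84
Fitness reimbursement repayment: $114.91
Vision insurance premium: $381.75
Total deductions = $131.98 + $6.91 + $106.84 + $114.91 + $381.75 = $742.39
Net pay = $6,284.86 − $742.39 = $5,542.47

$5,542.47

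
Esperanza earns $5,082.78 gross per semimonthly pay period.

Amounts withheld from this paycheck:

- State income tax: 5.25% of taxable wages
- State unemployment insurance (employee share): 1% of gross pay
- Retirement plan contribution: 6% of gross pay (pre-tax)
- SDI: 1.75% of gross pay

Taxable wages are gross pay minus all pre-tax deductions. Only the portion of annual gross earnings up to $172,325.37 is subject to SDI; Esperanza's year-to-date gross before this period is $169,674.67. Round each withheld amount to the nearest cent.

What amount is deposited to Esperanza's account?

Retirement plan contribution: $5,082.78 × 0.06 = $304.97
Taxable wages = $5,082.78 − $304.97 = $4,777.81
State income tax: $4,777.81 × 0.0525 = $250.84
State unemployment insurance (employee share): $5,082.78 × 0.01 = $50.83
SDI: only $172,325.37 − $169,674.67 = $2,650.70 of this check is subject → $2,650.70 × 0.0175 = $46.39
Total deductions = $304.97 + $250.84 + $50.83 + $46.39 = $653.03
Net pay = $5,082.78 − $653.03 = $4,429.75

$4,429.75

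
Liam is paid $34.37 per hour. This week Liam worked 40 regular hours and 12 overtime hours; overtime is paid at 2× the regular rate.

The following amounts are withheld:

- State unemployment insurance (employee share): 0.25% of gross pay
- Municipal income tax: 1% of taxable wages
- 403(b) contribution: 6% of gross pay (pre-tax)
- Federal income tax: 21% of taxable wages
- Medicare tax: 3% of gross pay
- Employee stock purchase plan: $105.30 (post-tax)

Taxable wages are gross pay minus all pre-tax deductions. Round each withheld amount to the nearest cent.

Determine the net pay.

Regular pay: 40 × $34.37 = $1,374.80
Overtime pay: 12 × $34.37 × 2 = $824.88
Gross pay = $1,374.80 + $824.88 = $2,199.68
403(b) contribution: $2,199.68 × 0.06 = $131.98
Taxable wages = $2,199.68 − $131.98 = $2,067.70
Municipal income tax: $2,067.70 × 0.01 = $20.68
Federal income tax: $2,067.70 × 0.21 = $434.22
State unemployment insurance (employee share): $2,199.68 × 0.0025 = $5.50
Medicare tax: $2,199.68 × 0.03 = $65.99
Employee stock purchase plan: $105.30
Total deductions = $131.98 + $20.68 + $434.22 + $5.50 + $65.99 + $105.30 = $763.67
Net pay = $2,199.68 − $763.67 = $1,436.01

$1,436.01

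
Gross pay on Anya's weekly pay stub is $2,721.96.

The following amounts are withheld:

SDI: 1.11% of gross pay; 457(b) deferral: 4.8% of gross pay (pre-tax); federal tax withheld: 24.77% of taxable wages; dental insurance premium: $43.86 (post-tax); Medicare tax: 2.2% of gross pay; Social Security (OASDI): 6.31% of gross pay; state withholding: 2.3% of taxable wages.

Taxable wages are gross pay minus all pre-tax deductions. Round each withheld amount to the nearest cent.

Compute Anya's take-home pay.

$1,584.13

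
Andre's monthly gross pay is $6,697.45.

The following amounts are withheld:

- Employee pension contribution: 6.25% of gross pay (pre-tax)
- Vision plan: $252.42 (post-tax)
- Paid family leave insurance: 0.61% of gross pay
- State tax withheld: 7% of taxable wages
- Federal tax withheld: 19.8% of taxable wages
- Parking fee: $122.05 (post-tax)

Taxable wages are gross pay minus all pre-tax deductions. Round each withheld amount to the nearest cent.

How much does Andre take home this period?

$4,180.81

Employee pension contribution: $6,697.45 × 0.0625 = $418.59
Taxable wages = $6,697.45 − $418.59 = $6,278.86
State tax withheld: $6,278.86 × 0.07 = $439.52
Federal tax withheld: $6,278.86 × 0.198 = $1,243.21
Paid family leave insurance: $6,697.45 × 0.0061 = $40.85
Parking fee: $122.05
Vision plan: $252.42
Total deductions = $418.59 + $439.52 + $1,243.21 + $40.85 + $122.05 + $252.42 = $2,516.64
Net pay = $6,697.45 − $2,516.64 = $4,180.81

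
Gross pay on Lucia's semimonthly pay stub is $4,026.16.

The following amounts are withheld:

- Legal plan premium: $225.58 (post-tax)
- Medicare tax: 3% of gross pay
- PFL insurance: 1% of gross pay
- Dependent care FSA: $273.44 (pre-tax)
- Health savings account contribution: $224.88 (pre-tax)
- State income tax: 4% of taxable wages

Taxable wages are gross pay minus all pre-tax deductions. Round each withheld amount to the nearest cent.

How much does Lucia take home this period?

Dependent care FSA: $273.44
Health savings account contribution: $224.88
Pre-tax total = $273.44 + $224.88 = $498.32
Taxable wages = $4,026.16 − $498.32 = $3,527.84
State income tax: $3,527.84 × 0.04 = $141.11
Medicare tax: $4,026.16 × 0.03 = $120.78
PFL insurance: $4,026.16 × 0.01 = $40.26
Legal plan premium: $225.58
Total deductions = $273.44 + $224.88 + $141.11 + $120.78 + $40.26 + $225.58 = $1,026.05
Net pay = $4,026.16 − $1,026.05 = $3,000.11

$3,000.11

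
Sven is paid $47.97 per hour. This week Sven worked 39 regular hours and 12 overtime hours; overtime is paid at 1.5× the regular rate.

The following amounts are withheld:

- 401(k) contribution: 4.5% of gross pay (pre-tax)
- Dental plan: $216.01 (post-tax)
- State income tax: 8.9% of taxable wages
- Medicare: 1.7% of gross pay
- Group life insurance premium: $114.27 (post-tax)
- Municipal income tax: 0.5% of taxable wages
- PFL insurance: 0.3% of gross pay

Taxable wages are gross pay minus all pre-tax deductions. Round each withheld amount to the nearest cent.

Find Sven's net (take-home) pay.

$1,980.83

Regular pay: 39 × $47.97 = $1,870.83
Overtime pay: 12 × $47.97 × 1.5 = $863.46
Gross pay = $1,870.83 + $863.46 = $2,734.29
401(k) contribution: $2,734.29 × 0.045 = $123.04
Taxable wages = $2,734.29 − $123.04 = $2,611.25
Municipal income tax: $2,611.25 × 0.005 = $13.06
State income tax: $2,611.25 × 0.089 = $232.40
Medicare: $2,734.29 × 0.017 = $46.48
PFL insurance: $2,734.29 × 0.003 = $8.20
Dental plan: $216.01
Group life insurance premium: $114.27
Total deductions = $123.04 + $13.06 + $232.40 + $46.48 + $8.20 + $216.01 + $114.27 = $753.46
Net pay = $2,734.29 − $753.46 = $1,980.83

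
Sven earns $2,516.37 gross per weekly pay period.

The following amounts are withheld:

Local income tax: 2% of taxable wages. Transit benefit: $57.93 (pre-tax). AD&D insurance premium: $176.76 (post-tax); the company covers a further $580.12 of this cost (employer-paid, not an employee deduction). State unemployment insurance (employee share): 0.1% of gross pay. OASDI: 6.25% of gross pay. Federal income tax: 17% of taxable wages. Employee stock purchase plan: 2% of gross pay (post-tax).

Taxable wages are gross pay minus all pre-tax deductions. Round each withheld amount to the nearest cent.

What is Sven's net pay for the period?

Transit benefit: $57.93
Taxable wages = $2,516.37 − $57.93 = $2,458.44
Federal income tax: $2,458.44 × 0.17 = $417.93
Local income tax: $2,458.44 × 0.02 = $49.17
OASDI: $2,516.37 × 0.0625 = $157.27
State unemployment insurance (employee share): $2,516.37 × 0.001 = $2.52
AD&D insurance premium: $176.76
Employee stock purchase plan: $2,516.37 × 0.02 = $50.33
(Employer's $580.12 toward AD&D insurance premium is not withheld from the employee.)
Total deductions = $57.93 + $417.93 + $49.17 + $157.27 + $2.52 + $176.76 + $50.33 = $911.91
Net pay = $2,516.37 − $911.91 = $1,604.46

$1,604.46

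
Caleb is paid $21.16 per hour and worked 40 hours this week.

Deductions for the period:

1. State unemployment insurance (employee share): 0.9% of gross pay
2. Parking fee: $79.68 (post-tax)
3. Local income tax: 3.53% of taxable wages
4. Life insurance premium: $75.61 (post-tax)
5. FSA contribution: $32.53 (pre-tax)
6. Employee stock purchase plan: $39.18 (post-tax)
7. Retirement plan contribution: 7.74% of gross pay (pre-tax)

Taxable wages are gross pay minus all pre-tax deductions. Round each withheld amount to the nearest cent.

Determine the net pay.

Gross pay: 40 × $21.16 = $846.40
Retirement plan contribution: $846.40 × 0.0774 = $65.51
FSA contribution: $32.53
Pre-tax total = $65.51 + $32.53 = $98.04
Taxable wages = $846.40 − $98.04 = $748.36
Local income tax: $748.36 × 0.0353 = $26.42
State unemployment insurance (employee share): $846.40 × 0.009 = $7.62
Life insurance premium: $75.61
Employee stock purchase plan: $39.18
Parking fee: $79.68
Total deductions = $65.51 + $32.53 + $26.42 + $7.62 + $75.61 + $39.18 + $79.68 = $326.55
Net pay = $846.40 − $326.55 = $519.85

$519.85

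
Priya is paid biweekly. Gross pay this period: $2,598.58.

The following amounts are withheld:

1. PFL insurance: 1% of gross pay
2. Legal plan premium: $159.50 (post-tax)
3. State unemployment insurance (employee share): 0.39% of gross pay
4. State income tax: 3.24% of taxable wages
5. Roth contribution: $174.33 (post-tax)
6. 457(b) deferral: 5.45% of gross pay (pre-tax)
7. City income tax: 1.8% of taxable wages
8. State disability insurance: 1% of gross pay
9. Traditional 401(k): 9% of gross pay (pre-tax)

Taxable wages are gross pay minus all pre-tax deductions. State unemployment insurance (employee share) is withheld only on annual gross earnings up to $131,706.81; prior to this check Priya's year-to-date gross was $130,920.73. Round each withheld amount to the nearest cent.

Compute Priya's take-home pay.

457(b) deferral: $2,598.58 × 0.0545 = $141.62
Traditional 401(k): $2,598.58 × 0.09 = $233.87
Pre-tax total = $141.62 + $233.87 = $375.49
Taxable wages = $2,598.58 − $375.49 = $2,223.09
State income tax: $2,223.09 × 0.0324 = $72.03
City income tax: $2,223.09 × 0.018 = $40.02
PFL insurance: $2,598.58 × 0.01 = $25.99
State unemployment insurance (employee share): only $131,706.81 − $130,920.73 = $786.08 of this check is subject → $786.08 × 0.0039 = $3.07
State disability insurance: $2,598.58 × 0.01 = $25.99
Legal plan premium: $159.50
Roth contribution: $174.33
Total deductions = $141.62 + $233.87 + $72.03 + $40.02 + $25.99 + $3.07 + $25.99 + $159.50 + $174.33 = $876.42
Net pay = $2,598.58 − $876.42 = $1,722.16

$1,722.16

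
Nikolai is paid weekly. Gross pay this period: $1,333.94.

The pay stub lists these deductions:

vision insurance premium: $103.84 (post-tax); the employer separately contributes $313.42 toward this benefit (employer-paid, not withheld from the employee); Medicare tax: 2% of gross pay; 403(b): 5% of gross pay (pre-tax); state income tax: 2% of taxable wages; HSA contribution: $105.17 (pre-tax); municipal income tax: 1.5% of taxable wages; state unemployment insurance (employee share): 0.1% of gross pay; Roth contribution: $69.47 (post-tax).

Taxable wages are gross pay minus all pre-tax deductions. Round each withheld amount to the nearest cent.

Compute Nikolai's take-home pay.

$920.08

HSA contribution: $105.17
403(b): $1,333.94 × 0.05 = $66.70
Pre-tax total = $105.17 + $66.70 = $171.87
Taxable wages = $1,333.94 − $171.87 = $1,162.07
Municipal income tax: $1,162.07 × 0.015 = $17.43
State income tax: $1,162.07 × 0.02 = $23.24
Medicare tax: $1,333.94 × 0.02 = $26.68
State unemployment insurance (employee share): $1,333.94 × 0.001 = $1.33
Roth contribution: $69.47
Vision insurance premium: $103.84
(Employer's $313.42 toward vision insurance premium is not withheld from the employee.)
Total deductions = $105.17 + $66.70 + $17.43 + $23.24 + $26.68 + $1.33 + $69.47 + $103.84 = $413.86
Net pay = $1,333.94 − $413.86 = $920.08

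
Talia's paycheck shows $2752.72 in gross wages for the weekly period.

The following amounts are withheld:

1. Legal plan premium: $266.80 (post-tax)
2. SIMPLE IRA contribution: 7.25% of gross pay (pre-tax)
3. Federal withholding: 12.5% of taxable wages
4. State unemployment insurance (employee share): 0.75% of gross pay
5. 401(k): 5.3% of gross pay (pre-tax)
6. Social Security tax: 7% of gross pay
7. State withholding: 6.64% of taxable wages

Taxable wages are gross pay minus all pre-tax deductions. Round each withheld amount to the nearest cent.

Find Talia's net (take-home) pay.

$1466.37

401(k): $2752.72 × 0.053 = $145.89
SIMPLE IRA contribution: $2752.72 × 0.0725 = $199.57
Pre-tax total = $145.89 + $199.57 = $345.46
Taxable wages = $2752.72 − $345.46 = $2407.26
Federal withholding: $2407.26 × 0.125 = $300.91
State withholding: $2407.26 × 0.0664 = $159.84
Social Security tax: $2752.72 × 0.07 = $192.69
State unemployment insurance (employee share): $2752.72 × 0.0075 = $20.65
Legal plan premium: $266.80
Total deductions = $145.89 + $199.57 + $300.91 + $159.84 + $192.69 + $20.65 + $266.80 = $1286.35
Net pay = $2752.72 − $1286.35 = $1466.37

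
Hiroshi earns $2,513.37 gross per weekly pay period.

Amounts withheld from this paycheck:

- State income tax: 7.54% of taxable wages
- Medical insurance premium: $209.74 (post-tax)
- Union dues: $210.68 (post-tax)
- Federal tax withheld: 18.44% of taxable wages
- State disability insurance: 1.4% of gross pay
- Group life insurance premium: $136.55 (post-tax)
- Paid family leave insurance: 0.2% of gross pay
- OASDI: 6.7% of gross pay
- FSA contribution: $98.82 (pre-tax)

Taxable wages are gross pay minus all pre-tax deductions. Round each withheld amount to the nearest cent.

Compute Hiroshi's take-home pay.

FSA contribution: $98.82
Taxable wages = $2,513.37 − $98.82 = $2,414.55
Federal tax withheld: $2,414.55 × 0.1844 = $445.24
State income tax: $2,414.55 × 0.0754 = $182.06
OASDI: $2,513.37 × 0.067 = $168.40
State disability insurance: $2,513.37 × 0.014 = $35.19
Paid family leave insurance: $2,513.37 × 0.002 = $5.03
Medical insurance premium: $209.74
Group life insurance premium: $136.55
Union dues: $210.68
Total deductions = $98.82 + $445.24 + $182.06 + $168.40 + $35.19 + $5.03 + $209.74 + $136.55 + $210.68 = $1,491.71
Net pay = $2,513.37 − $1,491.71 = $1,021.66

$1,021.66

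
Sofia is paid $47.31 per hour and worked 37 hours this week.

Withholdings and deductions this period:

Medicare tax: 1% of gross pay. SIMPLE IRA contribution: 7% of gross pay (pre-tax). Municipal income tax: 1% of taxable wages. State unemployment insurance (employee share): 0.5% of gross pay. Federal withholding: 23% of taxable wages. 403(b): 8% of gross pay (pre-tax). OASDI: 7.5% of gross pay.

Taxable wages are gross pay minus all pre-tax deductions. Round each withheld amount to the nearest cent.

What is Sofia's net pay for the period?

$973.26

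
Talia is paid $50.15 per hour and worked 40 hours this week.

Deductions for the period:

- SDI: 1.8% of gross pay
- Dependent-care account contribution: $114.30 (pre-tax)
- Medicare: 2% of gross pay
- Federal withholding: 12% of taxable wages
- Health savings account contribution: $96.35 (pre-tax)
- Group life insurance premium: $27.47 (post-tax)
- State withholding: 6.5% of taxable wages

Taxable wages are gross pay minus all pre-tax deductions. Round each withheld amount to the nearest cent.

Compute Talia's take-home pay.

Gross pay: 40 × $50.15 = $2006.00
Dependent-care account contribution: $114.30
Health savings account contribution: $96.35
Pre-tax total = $114.30 + $96.35 = $210.65
Taxable wages = $2006.00 − $210.65 = $1795.35
Federal withholding: $1795.35 × 0.12 = $215.44
State withholding: $1795.35 × 0.065 = $116.70
Medicare: $2006.00 × 0.02 = $40.12
SDI: $2006.00 × 0.018 = $36.11
Group life insurance premium: $27.47
Total deductions = $114.30 + $96.35 + $215.44 + $116.70 + $40.12 + $36.11 + $27.47 = $646.49
Net pay = $2006.00 − $646.49 = $1359.51

$1359.51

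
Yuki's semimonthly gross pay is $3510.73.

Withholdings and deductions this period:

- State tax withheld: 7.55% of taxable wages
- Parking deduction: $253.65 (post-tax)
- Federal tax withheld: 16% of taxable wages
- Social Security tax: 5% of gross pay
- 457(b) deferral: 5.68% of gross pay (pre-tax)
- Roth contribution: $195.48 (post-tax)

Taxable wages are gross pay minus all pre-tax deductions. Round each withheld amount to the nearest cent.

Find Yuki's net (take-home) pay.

$1906.84

457(b) deferral: $3510.73 × 0.0568 = $199.41
Taxable wages = $3510.73 − $199.41 = $3311.32
Federal tax withheld: $3311.32 × 0.16 = $529.81
State tax withheld: $3311.32 × 0.0755 = $250.00
Social Security tax: $3510.73 × 0.05 = $175.54
Parking deduction: $253.65
Roth contribution: $195.48
Total deductions = $199.41 + $529.81 + $250.00 + $175.54 + $253.65 + $195.48 = $1603.89
Net pay = $3510.73 − $1603.89 = $1906.84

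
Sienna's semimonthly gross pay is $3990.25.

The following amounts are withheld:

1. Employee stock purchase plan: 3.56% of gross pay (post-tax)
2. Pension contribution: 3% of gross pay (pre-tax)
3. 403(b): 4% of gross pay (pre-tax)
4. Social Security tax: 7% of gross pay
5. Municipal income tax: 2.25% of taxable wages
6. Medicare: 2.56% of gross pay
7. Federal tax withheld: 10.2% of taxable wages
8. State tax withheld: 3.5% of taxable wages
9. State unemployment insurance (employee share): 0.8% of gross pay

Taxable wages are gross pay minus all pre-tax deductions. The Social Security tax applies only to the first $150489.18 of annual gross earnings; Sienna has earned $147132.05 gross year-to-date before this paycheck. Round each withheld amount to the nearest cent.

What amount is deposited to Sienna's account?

$2607.92

403(b): $3990.25 × 0.04 = $159.61
Pension contribution: $3990.25 × 0.03 = $119.71
Pre-tax total = $159.61 + $119.71 = $279.32
Taxable wages = $3990.25 − $279.32 = $3710.93
State tax withheld: $3710.93 × 0.035 = $129.88
Municipal income tax: $3710.93 × 0.0225 = $83.50
Federal tax withheld: $3710.93 × 0.102 = $378.51
Social Security tax: only $150489.18 − $147132.05 = $3357.13 of this check is subject → $3357.13 × 0.07 = $235.00
Medicare: $3990.25 × 0.0256 = $102.15
State unemployment insurance (employee share): $3990.25 × 0.008 = $31.92
Employee stock purchase plan: $3990.25 × 0.0356 = $142.05
Total deductions = $159.61 + $119.71 + $129.88 + $83.50 + $378.51 + $235.00 + $102.15 + $31.92 + $142.05 = $1382.33
Net pay = $3990.25 − $1382.33 = $2607.92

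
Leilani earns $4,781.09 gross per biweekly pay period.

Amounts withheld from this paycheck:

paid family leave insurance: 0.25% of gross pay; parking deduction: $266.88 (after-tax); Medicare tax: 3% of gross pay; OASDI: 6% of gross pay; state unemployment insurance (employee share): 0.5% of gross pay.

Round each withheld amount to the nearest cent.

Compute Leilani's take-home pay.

Paid family leave insurance: $4,781.09 × 0.0025 = $11.95
Medicare tax: $4,781.09 × 0.03 = $143.43
State unemployment insurance (employee share): $4,781.09 × 0.005 = $23.91
OASDI: $4,781.09 × 0.06 = $286.87
Parking deduction: $266.88
Total deductions = $11.95 + $143.43 + $23.91 + $286.87 + $266.88 = $733.04
Net pay = $4,781.09 − $733.04 = $4,048.05

$4,048.05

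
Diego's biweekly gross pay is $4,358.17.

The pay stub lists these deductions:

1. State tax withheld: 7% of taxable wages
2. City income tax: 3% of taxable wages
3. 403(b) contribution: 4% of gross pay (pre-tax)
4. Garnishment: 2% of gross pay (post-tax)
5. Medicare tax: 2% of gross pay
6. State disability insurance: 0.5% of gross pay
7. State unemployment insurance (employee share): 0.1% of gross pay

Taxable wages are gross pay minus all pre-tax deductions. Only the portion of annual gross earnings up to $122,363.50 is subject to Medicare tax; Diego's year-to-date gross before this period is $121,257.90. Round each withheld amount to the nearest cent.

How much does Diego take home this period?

$3,630.03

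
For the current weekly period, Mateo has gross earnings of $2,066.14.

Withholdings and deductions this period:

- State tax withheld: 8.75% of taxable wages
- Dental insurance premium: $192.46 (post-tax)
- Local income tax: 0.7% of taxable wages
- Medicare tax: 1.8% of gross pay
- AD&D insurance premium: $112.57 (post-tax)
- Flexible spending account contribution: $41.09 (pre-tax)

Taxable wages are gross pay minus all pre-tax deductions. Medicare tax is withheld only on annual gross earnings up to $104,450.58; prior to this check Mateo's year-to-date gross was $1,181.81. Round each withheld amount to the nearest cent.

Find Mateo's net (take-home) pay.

$1,491.46

Flexible spending account contribution: $41.09
Taxable wages = $2,066.14 − $41.09 = $2,025.05
State tax withheld: $2,025.05 × 0.0875 = $177.19
Local income tax: $2,025.05 × 0.007 = $14.18
Medicare tax: cap not yet reached, full $2,066.14 is subject → $2,066.14 × 0.018 = $37.19
Dental insurance premium: $192.46
AD&D insurance premium: $112.57
Total deductions = $41.09 + $177.19 + $14.18 + $37.19 + $192.46 + $112.57 = $574.68
Net pay = $2,066.14 − $574.68 = $1,491.46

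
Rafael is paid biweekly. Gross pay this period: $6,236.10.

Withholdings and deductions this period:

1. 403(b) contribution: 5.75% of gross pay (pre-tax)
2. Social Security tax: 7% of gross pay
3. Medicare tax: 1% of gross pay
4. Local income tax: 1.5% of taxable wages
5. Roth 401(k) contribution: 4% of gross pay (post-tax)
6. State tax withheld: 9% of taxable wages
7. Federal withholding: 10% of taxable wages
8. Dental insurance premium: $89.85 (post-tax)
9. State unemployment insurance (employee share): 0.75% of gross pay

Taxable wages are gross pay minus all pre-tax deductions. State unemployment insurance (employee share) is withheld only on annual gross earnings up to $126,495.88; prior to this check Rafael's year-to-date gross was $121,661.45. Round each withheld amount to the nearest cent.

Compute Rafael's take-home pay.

$3,798.19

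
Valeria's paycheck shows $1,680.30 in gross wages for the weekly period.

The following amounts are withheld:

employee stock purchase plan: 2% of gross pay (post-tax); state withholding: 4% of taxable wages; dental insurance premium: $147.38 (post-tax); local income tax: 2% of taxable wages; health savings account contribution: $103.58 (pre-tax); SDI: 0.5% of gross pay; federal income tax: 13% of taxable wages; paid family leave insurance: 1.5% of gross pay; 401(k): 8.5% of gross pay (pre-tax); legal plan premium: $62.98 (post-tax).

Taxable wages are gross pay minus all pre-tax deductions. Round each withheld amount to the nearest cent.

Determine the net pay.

$883.87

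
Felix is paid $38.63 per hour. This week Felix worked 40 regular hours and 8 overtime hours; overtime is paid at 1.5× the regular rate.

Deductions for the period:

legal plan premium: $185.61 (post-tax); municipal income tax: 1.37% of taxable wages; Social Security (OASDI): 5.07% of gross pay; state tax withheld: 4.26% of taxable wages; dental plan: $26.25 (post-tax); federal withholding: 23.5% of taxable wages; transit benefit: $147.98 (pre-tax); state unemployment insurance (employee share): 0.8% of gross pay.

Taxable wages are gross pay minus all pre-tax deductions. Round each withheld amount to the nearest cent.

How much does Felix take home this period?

Regular pay: 40 × $38.63 = $1,545.20
Overtime pay: 8 × $38.63 × 1.5 = $463.56
Gross pay = $1,545.20 + $463.56 = $2,008.76
Transit benefit: $147.98
Taxable wages = $2,008.76 − $147.98 = $1,860.78
Municipal income tax: $1,860.78 × 0.0137 = $25.49
Federal withholding: $1,860.78 × 0.235 = $437.28
State tax withheld: $1,860.78 × 0.0426 = $79.27
Social Security (OASDI): $2,008.76 × 0.0507 = $101.84
State unemployment insurance (employee share): $2,008.76 × 0.008 = $16.07
Dental plan: $26.25
Legal plan premium: $185.61
Total deductions = $147.98 + $25.49 + $437.28 + $79.27 + $101.84 + $16.07 + $26.25 + $185.61 = $1,019.79
Net pay = $2,008.76 − $1,019.79 = $988.97

$988.97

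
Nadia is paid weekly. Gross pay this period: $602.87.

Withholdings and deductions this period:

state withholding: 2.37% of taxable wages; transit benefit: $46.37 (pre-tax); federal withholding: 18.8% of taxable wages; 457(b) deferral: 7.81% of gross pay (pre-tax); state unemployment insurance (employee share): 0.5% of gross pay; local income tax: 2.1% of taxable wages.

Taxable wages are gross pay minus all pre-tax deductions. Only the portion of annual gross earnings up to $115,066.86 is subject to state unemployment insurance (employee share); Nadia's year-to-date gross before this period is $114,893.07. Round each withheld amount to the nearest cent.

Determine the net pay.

Transit benefit: $46.37
457(b) deferral: $602.87 × 0.0781 = $47.08
Pre-tax total = $46.37 + $47.08 = $93.45
Taxable wages = $602.87 − $93.45 = $509.42
Local income tax: $509.42 × 0.021 = $10.70
State withholding: $509.42 × 0.0237 = $12.07
Federal withholding: $509.42 × 0.188 = $95.77
State unemployment insurance (employee share): only $115,066.86 − $114,893.07 = $173.79 of this check is subject → $173.79 × 0.005 = $0.87
Total deductions = $46.37 + $47.08 + $10.70 + $12.07 + $95.77 + $0.87 = $212.86
Net pay = $602.87 − $212.86 = $390.01

$390.01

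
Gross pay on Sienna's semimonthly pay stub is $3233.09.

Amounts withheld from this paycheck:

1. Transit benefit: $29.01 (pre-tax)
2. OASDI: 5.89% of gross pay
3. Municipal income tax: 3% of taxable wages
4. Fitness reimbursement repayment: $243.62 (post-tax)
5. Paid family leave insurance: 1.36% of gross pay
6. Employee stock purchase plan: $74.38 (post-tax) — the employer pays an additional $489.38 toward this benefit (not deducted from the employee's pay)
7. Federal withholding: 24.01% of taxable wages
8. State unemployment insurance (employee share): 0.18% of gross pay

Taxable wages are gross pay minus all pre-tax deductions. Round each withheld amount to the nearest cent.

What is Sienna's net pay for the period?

$1780.44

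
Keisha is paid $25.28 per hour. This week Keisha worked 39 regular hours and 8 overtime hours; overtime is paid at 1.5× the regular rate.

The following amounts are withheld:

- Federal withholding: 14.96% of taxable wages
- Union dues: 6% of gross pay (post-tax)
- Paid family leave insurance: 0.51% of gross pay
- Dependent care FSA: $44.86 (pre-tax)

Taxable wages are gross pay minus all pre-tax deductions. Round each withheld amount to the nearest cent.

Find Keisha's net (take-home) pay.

Regular pay: 39 × $25.28 = $985.92
Overtime pay: 8 × $25.28 × 1.5 = $303.36
Gross pay = $985.92 + $303.36 = $1289.28
Dependent care FSA: $44.86
Taxable wages = $1289.28 − $44.86 = $1244.42
Federal withholding: $1244.42 × 0.1496 = $186.17
Paid family leave insurance: $1289.28 × 0.0051 = $6.58
Union dues: $1289.28 × 0.06 = $77.36
Total deductions = $44.86 + $186.17 + $6.58 + $77.36 = $314.97
Net pay = $1289.28 − $314.97 = $974.31

$974.31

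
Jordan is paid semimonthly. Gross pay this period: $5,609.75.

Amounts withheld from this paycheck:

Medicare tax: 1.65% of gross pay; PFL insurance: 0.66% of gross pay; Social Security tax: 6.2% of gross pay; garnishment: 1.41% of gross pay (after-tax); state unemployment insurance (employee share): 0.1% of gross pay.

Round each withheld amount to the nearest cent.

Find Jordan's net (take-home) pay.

State unemployment insurance (employee share): $5,609.75 × 0.001 = $5.61
Medicare tax: $5,609.75 × 0.0165 = $92.56
PFL insurance: $5,609.75 × 0.0066 = $37.02
Social Security tax: $5,609.75 × 0.062 = $347.80
Garnishment: $5,609.75 × 0.0141 = $79.10
Total deductions = $5.61 + $92.56 + $37.02 + $347.80 + $79.10 = $562.09
Net pay = $5,609.75 − $562.09 = $5,047.66

$5,047.66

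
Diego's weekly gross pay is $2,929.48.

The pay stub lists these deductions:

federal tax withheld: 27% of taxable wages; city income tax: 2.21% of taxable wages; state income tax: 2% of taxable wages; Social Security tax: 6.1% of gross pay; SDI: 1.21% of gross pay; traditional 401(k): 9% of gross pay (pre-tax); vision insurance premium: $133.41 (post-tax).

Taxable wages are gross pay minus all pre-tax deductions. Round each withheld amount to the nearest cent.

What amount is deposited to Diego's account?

$1,486.27

Traditional 401(k): $2,929.48 × 0.09 = $263.65
Taxable wages = $2,929.48 − $263.65 = $2,665.83
State income tax: $2,665.83 × 0.02 = $53.32
City income tax: $2,665.83 × 0.0221 = $58.91
Federal tax withheld: $2,665.83 × 0.27 = $719.77
SDI: $2,929.48 × 0.0121 = $35.45
Social Security tax: $2,929.48 × 0.061 = $178.70
Vision insurance premium: $133.41
Total deductions = $263.65 + $53.32 + $58.91 + $719.77 + $35.45 + $178.70 + $133.41 = $1,443.21
Net pay = $2,929.48 − $1,443.21 = $1,486.27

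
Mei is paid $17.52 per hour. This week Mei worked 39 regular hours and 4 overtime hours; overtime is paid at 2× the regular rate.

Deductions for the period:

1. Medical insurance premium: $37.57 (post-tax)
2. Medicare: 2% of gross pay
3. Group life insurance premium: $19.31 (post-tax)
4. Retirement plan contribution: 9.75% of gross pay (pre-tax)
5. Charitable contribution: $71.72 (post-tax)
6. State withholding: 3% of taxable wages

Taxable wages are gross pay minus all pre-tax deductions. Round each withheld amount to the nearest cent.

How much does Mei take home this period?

Regular pay: 39 × $17.52 = $683.28
Overtime pay: 4 × $17.52 × 2 = $140.16
Gross pay = $683.28 + $140.16 = $823.44
Retirement plan contribution: $823.44 × 0.0975 = $80.29
Taxable wages = $823.44 − $80.29 = $743.15
State withholding: $743.15 × 0.03 = $22.29
Medicare: $823.44 × 0.02 = $16.47
Group life insurance premium: $19.31
Medical insurance premium: $37.57
Charitable contribution: $71.72
Total deductions = $80.29 + $22.29 + $16.47 + $19.31 + $37.57 + $71.72 = $247.65
Net pay = $823.44 − $247.65 = $575.79

$575.79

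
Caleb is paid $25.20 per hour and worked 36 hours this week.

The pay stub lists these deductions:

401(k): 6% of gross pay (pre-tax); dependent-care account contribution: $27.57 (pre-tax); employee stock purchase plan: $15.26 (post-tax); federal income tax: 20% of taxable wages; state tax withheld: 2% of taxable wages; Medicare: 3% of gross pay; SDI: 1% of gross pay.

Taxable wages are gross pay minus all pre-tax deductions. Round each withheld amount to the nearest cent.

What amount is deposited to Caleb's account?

Gross pay: 36 × $25.20 = $907.20
401(k): $907.20 × 0.06 = $54.43
Dependent-care account contribution: $27.57
Pre-tax total = $54.43 + $27.57 = $82.00
Taxable wages = $907.20 − $82.00 = $825.20
State tax withheld: $825.20 × 0.02 = $16.50
Federal income tax: $825.20 × 0.2 = $165.04
SDI: $907.20 × 0.01 = $9.07
Medicare: $907.20 × 0.03 = $27.22
Employee stock purchase plan: $15.26
Total deductions = $54.43 + $27.57 + $16.50 + $165.04 + $9.07 + $27.22 + $15.26 = $315.09
Net pay = $907.20 − $315.09 = $592.11

$592.11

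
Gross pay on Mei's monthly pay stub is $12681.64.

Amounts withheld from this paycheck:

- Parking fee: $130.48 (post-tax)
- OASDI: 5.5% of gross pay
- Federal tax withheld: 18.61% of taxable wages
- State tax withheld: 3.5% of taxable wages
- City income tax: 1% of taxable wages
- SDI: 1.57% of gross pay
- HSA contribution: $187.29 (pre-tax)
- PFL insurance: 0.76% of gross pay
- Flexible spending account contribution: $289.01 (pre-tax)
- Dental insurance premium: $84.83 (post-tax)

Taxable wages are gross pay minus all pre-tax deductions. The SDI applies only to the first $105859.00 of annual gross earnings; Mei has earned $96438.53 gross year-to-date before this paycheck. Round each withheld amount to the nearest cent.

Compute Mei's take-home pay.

HSA contribution: $187.29
Flexible spending account contribution: $289.01
Pre-tax total = $187.29 + $289.01 = $476.30
Taxable wages = $12681.64 − $476.30 = $12205.34
City income tax: $12205.34 × 0.01 = $122.05
Federal tax withheld: $12205.34 × 0.1861 = $2271.41
State tax withheld: $12205.34 × 0.035 = $427.19
OASDI: $12681.64 × 0.055 = $697.49
PFL insurance: $12681.64 × 0.0076 = $96.38
SDI: only $105859.00 − $96438.53 = $9420.47 of this check is subject → $9420.47 × 0.0157 = $147.90
Parking fee: $130.48
Dental insurance premium: $84.83
Total deductions = $187.29 + $289.01 + $122.05 + $2271.41 + $427.19 + $697.49 + $96.38 + $147.90 + $130.48 + $84.83 = $4454.03
Net pay = $12681.64 − $4454.03 = $8227.61

$8227.61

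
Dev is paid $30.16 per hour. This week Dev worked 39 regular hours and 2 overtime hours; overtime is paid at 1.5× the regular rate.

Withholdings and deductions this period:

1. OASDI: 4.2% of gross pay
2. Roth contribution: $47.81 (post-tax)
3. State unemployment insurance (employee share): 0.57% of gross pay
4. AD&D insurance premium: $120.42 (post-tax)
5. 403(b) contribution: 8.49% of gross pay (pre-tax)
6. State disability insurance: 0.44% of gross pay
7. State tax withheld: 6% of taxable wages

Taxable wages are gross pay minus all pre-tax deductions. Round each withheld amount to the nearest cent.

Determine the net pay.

$855.41

Regular pay: 39 × $30.16 = $1176.24
Overtime pay: 2 × $30.16 × 1.5 = $90.48
Gross pay = $1176.24 + $90.48 = $1266.72
403(b) contribution: $1266.72 × 0.0849 = $107.54
Taxable wages = $1266.72 − $107.54 = $1159.18
State tax withheld: $1159.18 × 0.06 = $69.55
State disability insurance: $1266.72 × 0.0044 = $5.57
State unemployment insurance (employee share): $1266.72 × 0.0057 = $7.22
OASDI: $1266.72 × 0.042 = $53.20
AD&D insurance premium: $120.42
Roth contribution: $47.81
Total deductions = $107.54 + $69.55 + $5.57 + $7.22 + $53.20 + $120.42 + $47.81 = $411.31
Net pay = $1266.72 − $411.31 = $855.41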